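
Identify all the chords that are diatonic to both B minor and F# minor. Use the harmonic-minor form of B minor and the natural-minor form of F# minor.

Bm

Triads in B minor (harmonic minor): Bm (i), C#dim (ii°), Daug (III+), Em (iv), F# (V), G (VI), A#dim (vii°).
Triads in F# minor (natural minor): F#m (i), G#dim (ii°), A (III), Bm (iv), C#m (v), D (VI), E (VII).
Shared triads with their functions: Bm (i in B minor, iv in F# minor).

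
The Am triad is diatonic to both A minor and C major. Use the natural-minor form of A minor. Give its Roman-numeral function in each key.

i in A minor; vi in C major

The scale of A minor (natural minor) is A B C D E F G; A is degree 1, and the triad built there (A-C-E) is minor, so it is i.
The scale of C major is C D E F G A B; A is degree 6, and the triad built there (A-C-E) is minor, so it is vi.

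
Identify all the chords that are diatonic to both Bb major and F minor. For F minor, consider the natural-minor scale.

Cm, Eb

Triads in Bb major: Bb major (I), C minor (ii), D minor (iii), Eb major (IV), F major (V), G minor (vi), A diminished (vii°).
Triads in F minor (natural minor): F minor (i), G diminished (ii°), Ab major (III), Bb minor (iv), C minor (v), Db major (VI), Eb major (VII).
Shared triads with their functions: C minor (ii in Bb major, v in F minor); Eb major (IV in Bb major, VII in F minor).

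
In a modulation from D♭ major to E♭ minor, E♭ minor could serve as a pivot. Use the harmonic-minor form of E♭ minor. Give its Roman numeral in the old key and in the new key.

The scale of D♭ major is D♭ E♭ F G♭ A♭ B♭ C; E♭ is degree 2, and the triad built there (E♭-G♭-B♭) is minor, so it is ii.
The scale of E♭ minor (harmonic minor) is E♭ F G♭ A♭ B♭ C♭ D; E♭ is degree 1, and the triad built there (E♭-G♭-B♭) is minor, so it is i.

ii in D♭ major; i in E♭ minor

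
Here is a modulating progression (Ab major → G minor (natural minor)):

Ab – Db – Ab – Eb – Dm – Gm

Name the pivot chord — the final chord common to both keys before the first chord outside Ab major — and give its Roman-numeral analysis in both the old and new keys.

Chords diatonic to Ab major: Ab, Bbm, Cm, Db, Eb, Fm, Gdim.
Reading the progression, the first chord not in that set is Dm, so the modulation leaves Ab major there.
The chord immediately before Dm is Eb, which is diatonic to both keys: V in Ab major and VI in G minor.

Eb — V in Ab major, VI in G minor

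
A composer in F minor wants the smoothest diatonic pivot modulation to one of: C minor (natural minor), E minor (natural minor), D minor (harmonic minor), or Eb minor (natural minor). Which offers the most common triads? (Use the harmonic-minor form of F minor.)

Eb minor

Triads of F minor (harmonic minor): Fm (i), Gdim (ii°), Abaug (III+), Bbm (iv), C (V), Db (VI), Edim (vii°).
C minor (natural minor) shares 1: Fm.
E minor (natural minor) shares 1: C.
D minor (harmonic minor) shares 1: Edim.
Eb minor (natural minor) shares 2: Bbm, Db.
The most common triads (2) are shared with Eb minor.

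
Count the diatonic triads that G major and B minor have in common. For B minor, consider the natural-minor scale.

4

Diatonic triads of G major: G (I), Am (ii), Bm (iii), C (IV), D (V), Em (vi), F#dim (vii°).
Diatonic triads of B minor (natural minor): Bm (i), C#dim (ii°), D (III), Em (iv), F#m (v), G (VI), A (VII).
Matching root and quality in both lists: G, Bm, D, Em.
That gives 4 common triads.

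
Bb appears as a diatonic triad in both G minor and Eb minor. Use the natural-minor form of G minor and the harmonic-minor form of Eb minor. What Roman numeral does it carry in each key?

The scale of G minor (natural minor) is G A Bb C D Eb F; Bb is degree 3, and the triad built there (Bb-D-F) is major, so it is III.
The scale of Eb minor (harmonic minor) is Eb F Gb Ab Bb Cb D; Bb is degree 5, and the triad built there (Bb-D-F) is major, so it is V.

III in G minor; V in Eb minor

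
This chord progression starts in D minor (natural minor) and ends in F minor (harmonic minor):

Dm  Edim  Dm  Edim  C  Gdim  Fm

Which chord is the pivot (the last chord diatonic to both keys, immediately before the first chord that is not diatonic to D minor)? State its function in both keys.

Chords diatonic to D minor: Dm, Edim, F, Gm, Am, B♭, C.
Reading the progression, the first chord not in that set is Gdim, so the modulation leaves D minor there.
The chord immediately before Gdim is C, which is diatonic to both keys: VII in D minor and V in F minor.

C — VII in D minor, V in F minor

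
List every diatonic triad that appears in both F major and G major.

Am, C

Triads in F major: F major (I), G minor (ii), A minor (iii), Bb major (IV), C major (V), D minor (vi), E diminished (vii°).
Triads in G major: G major (I), A minor (ii), B minor (iii), C major (IV), D major (V), E minor (vi), F# diminished (vii°).
Shared triads with their functions: A minor (iii in F major, ii in G major); C major (V in F major, IV in G major).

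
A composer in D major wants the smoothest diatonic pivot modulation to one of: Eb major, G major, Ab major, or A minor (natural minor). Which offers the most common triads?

Triads of D major: D (I), Em (ii), F#m (iii), G (IV), A (V), Bm (vi), C#dim (vii°).
Eb major shares 0: none.
G major shares 4: D, Em, G, Bm.
Ab major shares 0: none.
A minor (natural minor) shares 2: Em, G.
The most common triads (4) are shared with G major.

G major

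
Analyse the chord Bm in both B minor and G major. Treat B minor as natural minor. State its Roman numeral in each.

The scale of B minor (natural minor) is B C♯ D E F♯ G A; B is degree 1, and the triad built there (B-D-F♯) is minor, so it is i.
The scale of G major is G A B C D E F♯; B is degree 3, and the triad built there (B-D-F♯) is minor, so it is iii.

i in B minor; iii in G major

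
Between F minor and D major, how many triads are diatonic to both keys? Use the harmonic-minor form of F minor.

Diatonic triads of F minor (harmonic minor): Fm (i), Gdim (ii°), Abaug (III+), Bbm (iv), C (V), Db (VI), Edim (vii°).
Diatonic triads of D major: D (I), Em (ii), F#m (iii), G (IV), A (V), Bm (vi), C#dim (vii°).
No triad has the same root and quality in both keys.

0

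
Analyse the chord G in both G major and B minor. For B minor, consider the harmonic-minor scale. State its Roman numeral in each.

I in G major; VI in B minor

The scale of G major is G A B C D E F#; G is degree 1, and the triad built there (G-B-D) is major, so it is I.
The scale of B minor (harmonic minor) is B C# D E F# G A#; G is degree 6, and the triad built there (G-B-D) is major, so it is VI.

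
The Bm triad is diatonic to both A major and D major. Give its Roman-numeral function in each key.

The scale of A major is A B C# D E F# G#; B is degree 2, and the triad built there (B-D-F#) is minor, so it is ii.
The scale of D major is D E F# G A B C#; B is degree 6, and the triad built there (B-D-F#) is minor, so it is vi.

ii in A major; vi in D major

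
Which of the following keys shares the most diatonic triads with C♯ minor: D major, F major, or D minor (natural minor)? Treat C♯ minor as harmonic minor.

Triads of C♯ minor (harmonic minor): C♯m (i), D♯dim (ii°), Eaug (III+), F♯m (iv), G♯ (V), A (VI), B♯dim (vii°).
D major shares 2: F♯m, A.
F major shares 0: none.
D minor (natural minor) shares 0: none.
The most common triads (2) are shared with D major.

D major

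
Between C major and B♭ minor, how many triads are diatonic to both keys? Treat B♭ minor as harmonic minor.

Diatonic triads of C major: C major (I), D minor (ii), E minor (iii), F major (IV), G major (V), A minor (vi), B diminished (vii°).
Diatonic triads of B♭ minor (harmonic minor): B♭ minor (i), C diminished (ii°), D♭ augmented (III+), E♭ minor (iv), F major (V), G♭ major (VI), A diminished (vii°).
Matching root and quality in both lists: F major.
That gives 1 common triad.

1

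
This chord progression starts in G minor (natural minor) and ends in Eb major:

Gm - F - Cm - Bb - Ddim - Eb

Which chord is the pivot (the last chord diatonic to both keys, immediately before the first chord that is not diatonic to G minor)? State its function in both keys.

Bb — III in G minor, V in Eb major

Chords diatonic to G minor: Gm, Adim, Bb, Cm, Dm, Eb, F.
Reading the progression, the first chord not in that set is Ddim, so the modulation leaves G minor there.
The chord immediately before Ddim is Bb, which is diatonic to both keys: III in G minor and V in Eb major.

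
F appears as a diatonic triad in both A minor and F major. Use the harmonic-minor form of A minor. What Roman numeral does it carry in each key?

VI in A minor; I in F major

The scale of A minor (harmonic minor) is A B C D E F G#; F is degree 6, and the triad built there (F-A-C) is major, so it is VI.
The scale of F major is F G A Bb C D E; F is degree 1, and the triad built there (F-A-C) is major, so it is I.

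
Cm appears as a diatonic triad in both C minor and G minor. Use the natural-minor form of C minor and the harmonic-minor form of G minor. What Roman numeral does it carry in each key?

i in C minor; iv in G minor

The scale of C minor (natural minor) is C D Eb F G Ab Bb; C is degree 1, and the triad built there (C-Eb-G) is minor, so it is i.
The scale of G minor (harmonic minor) is G A Bb C D Eb F#; C is degree 4, and the triad built there (C-Eb-G) is minor, so it is iv.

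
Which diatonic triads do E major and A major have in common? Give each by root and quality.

Triads in E major: E (I), F#m (ii), G#m (iii), A (IV), B (V), C#m (vi), D#dim (vii°).
Triads in A major: A (I), Bm (ii), C#m (iii), D (IV), E (V), F#m (vi), G#dim (vii°).
Shared triads with their functions: E (I in E major, V in A major); F#m (ii in E major, vi in A major); A (IV in E major, I in A major); C#m (vi in E major, iii in A major).

E, F#m, A, C#m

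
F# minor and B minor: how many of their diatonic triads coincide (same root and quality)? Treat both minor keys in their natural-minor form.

4

Diatonic triads of F# minor (natural minor): F#m (i), G#dim (ii°), A (III), Bm (iv), C#m (v), D (VI), E (VII).
Diatonic triads of B minor (natural minor): Bm (i), C#dim (ii°), D (III), Em (iv), F#m (v), G (VI), A (VII).
Matching root and quality in both lists: F#m, A, Bm, D.
That gives 4 common triads.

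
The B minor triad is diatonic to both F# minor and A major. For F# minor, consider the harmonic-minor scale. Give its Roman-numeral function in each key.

iv in F# minor; ii in A major

The scale of F# minor (harmonic minor) is F# G# A B C# D E#; B is degree 4, and the triad built there (B-D-F#) is minor, so it is iv.
The scale of A major is A B C# D E F# G#; B is degree 2, and the triad built there (B-D-F#) is minor, so it is ii.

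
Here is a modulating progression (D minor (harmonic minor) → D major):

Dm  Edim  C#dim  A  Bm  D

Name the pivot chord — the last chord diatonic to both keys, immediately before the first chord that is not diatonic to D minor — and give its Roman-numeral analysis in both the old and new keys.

A — V in D minor, V in D major

Chords diatonic to D minor: Dm, Edim, Faug, Gm, A, Bb, C#dim.
Reading the progression, the first chord not in that set is Bm, so the modulation leaves D minor there.
The chord immediately before Bm is A, which is diatonic to both keys: V in D minor and V in D major.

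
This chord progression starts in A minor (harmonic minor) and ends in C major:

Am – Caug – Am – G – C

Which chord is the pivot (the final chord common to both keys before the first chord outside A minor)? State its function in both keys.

Chords diatonic to A minor: Am, Bdim, Caug, Dm, E, F, G#dim.
Reading the progression, the first chord not in that set is G, so the modulation leaves A minor there.
The chord immediately before G is Am, which is diatonic to both keys: i in A minor and vi in C major.

Am — i in A minor, vi in C major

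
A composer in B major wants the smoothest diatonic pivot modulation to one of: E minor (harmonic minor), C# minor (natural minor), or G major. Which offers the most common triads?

Triads of B major: B major (I), C# minor (ii), D# minor (iii), E major (IV), F# major (V), G# minor (vi), A# diminished (vii°).
E minor (harmonic minor) shares 1: B.
C# minor (natural minor) shares 4: B, C#m, E, G#m.
G major shares 0: none.
The most common triads (4) are shared with C# minor.

C# minor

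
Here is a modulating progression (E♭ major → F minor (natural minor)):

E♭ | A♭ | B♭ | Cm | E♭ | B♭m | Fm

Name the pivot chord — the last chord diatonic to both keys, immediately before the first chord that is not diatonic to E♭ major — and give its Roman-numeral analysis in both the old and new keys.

Chords diatonic to E♭ major: E♭, Fm, Gm, A♭, B♭, Cm, Ddim.
Reading the progression, the first chord not in that set is B♭m, so the modulation leaves E♭ major there.
The chord immediately before B♭m is E♭, which is diatonic to both keys: I in E♭ major and VII in F minor.

E♭ — I in E♭ major, VII in F minor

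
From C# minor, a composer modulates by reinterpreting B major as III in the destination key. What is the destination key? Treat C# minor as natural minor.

The numeral III denotes a major triad on scale degree 3. With B on degree 3, the tonic of the new key is G#.
Degree 3 carries a major triad in natural-minor keys, so the destination is G# minor.
Check: the diatonic triads of G# minor (natural minor) are G#m (i), A#dim (ii°), B (III), C#m (iv), D#m (v), E (VI), F# (VII) — B major is indeed III.

G# minor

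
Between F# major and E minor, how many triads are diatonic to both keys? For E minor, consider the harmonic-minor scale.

1

Diatonic triads of F# major: F# (I), G#m (ii), A#m (iii), B (IV), C# (V), D#m (vi), E#dim (vii°).
Diatonic triads of E minor (harmonic minor): Em (i), F#dim (ii°), Gaug (III+), Am (iv), B (V), C (VI), D#dim (vii°).
Matching root and quality in both lists: B.
That gives 1 common triad.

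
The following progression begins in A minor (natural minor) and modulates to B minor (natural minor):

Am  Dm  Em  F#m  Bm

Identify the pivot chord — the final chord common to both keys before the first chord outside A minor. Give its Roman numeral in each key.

Em — v in A minor, iv in B minor

Chords diatonic to A minor: Am, Bdim, C, Dm, Em, F, G.
Reading the progression, the first chord not in that set is F#m, so the modulation leaves A minor there.
The chord immediately before F#m is Em, which is diatonic to both keys: v in A minor and iv in B minor.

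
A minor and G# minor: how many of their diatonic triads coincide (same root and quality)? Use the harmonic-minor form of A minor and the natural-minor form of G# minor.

Diatonic triads of A minor (harmonic minor): Am (i), Bdim (ii°), Caug (III+), Dm (iv), E (V), F (VI), G#dim (vii°).
Diatonic triads of G# minor (natural minor): G#m (i), A#dim (ii°), B (III), C#m (iv), D#m (v), E (VI), F# (VII).
Matching root and quality in both lists: E.
That gives 1 common triad.

1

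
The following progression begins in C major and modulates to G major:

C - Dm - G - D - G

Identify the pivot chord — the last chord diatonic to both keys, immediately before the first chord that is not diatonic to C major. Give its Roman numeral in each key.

G — V in C major, I in G major

Chords diatonic to C major: C, Dm, Em, F, G, Am, Bdim.
Reading the progression, the first chord not in that set is D, so the modulation leaves C major there.
The chord immediately before D is G, which is diatonic to both keys: V in C major and I in G major.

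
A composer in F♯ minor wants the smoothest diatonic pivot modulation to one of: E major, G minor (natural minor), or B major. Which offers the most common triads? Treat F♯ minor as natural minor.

Triads of F♯ minor (natural minor): F♯m (i), G♯dim (ii°), A (III), Bm (iv), C♯m (v), D (VI), E (VII).
E major shares 4: F♯m, A, C♯m, E.
G minor (natural minor) shares 0: none.
B major shares 2: C♯m, E.
The most common triads (4) are shared with E major.

E major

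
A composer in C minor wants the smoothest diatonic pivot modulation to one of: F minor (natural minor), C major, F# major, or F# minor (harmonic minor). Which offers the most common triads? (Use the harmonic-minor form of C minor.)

Triads of C minor (harmonic minor): Cm (i), Ddim (ii°), Ebaug (III+), Fm (iv), G (V), Ab (VI), Bdim (vii°).
F minor (natural minor) shares 3: Cm, Fm, Ab.
C major shares 2: G, Bdim.
F# major shares 0: none.
F# minor (harmonic minor) shares 0: none.
The most common triads (3) are shared with F minor.

F minor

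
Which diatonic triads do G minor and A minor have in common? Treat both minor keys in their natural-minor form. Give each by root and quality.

Dm, F

Triads in G minor (natural minor): G minor (i), A diminished (ii°), Bb major (III), C minor (iv), D minor (v), Eb major (VI), F major (VII).
Triads in A minor (natural minor): A minor (i), B diminished (ii°), C major (III), D minor (iv), E minor (v), F major (VI), G major (VII).
Shared triads with their functions: D minor (v in G minor, iv in A minor); F major (VII in G minor, VI in A minor).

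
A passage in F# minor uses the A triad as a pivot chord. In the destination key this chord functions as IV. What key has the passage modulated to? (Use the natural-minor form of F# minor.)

The numeral IV denotes a major triad on scale degree 4. With A on degree 4, the tonic of the new key is E.
Degree 4 carries a major triad in major keys, so the destination is E major.
Check: the diatonic triads of E major are E (I), F#m (ii), G#m (iii), A (IV), B (V), C#m (vi), D#dim (vii°) — A is indeed IV.

E major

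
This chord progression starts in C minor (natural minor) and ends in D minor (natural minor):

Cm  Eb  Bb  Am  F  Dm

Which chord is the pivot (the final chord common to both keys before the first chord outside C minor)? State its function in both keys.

Chords diatonic to C minor: Cm, Ddim, Eb, Fm, Gm, Ab, Bb.
Reading the progression, the first chord not in that set is Am, so the modulation leaves C minor there.
The chord immediately before Am is Bb, which is diatonic to both keys: VII in C minor and VI in D minor.

Bb — VII in C minor, VI in D minor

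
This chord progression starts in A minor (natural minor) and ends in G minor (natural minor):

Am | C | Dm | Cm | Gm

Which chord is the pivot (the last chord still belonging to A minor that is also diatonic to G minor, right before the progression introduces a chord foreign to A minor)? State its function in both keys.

Dm — iv in A minor, v in G minor

Chords diatonic to A minor: Am, Bdim, C, Dm, Em, F, G.
Reading the progression, the first chord not in that set is Cm, so the modulation leaves A minor there.
The chord immediately before Cm is Dm, which is diatonic to both keys: iv in A minor and v in G minor.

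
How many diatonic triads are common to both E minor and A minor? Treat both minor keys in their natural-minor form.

Diatonic triads of E minor (natural minor): Em (i), F#dim (ii°), G (III), Am (iv), Bm (v), C (VI), D (VII).
Diatonic triads of A minor (natural minor): Am (i), Bdim (ii°), C (III), Dm (iv), Em (v), F (VI), G (VII).
Matching root and quality in both lists: Em, G, Am, C.
That gives 4 common triads.

4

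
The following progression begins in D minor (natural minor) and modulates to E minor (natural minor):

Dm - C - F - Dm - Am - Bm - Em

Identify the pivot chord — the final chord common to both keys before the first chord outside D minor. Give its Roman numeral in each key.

Chords diatonic to D minor: Dm, Edim, F, Gm, Am, Bb, C.
Reading the progression, the first chord not in that set is Bm, so the modulation leaves D minor there.
The chord immediately before Bm is Am, which is diatonic to both keys: v in D minor and iv in E minor.

Am — v in D minor, iv in E minor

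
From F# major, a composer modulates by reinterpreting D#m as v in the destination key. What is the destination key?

The numeral v denotes a minor triad on scale degree 5. With D# on degree 5, the tonic of the new key is G#.
Degree 5 carries a minor triad in natural-minor keys, so the destination is G# minor.
Check: the diatonic triads of G# minor (natural minor) are G#m (i), A#dim (ii°), B (III), C#m (iv), D#m (v), E (VI), F# (VII) — D#m is indeed v.

G# minor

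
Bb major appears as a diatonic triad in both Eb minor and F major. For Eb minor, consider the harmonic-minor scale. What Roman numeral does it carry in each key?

V in Eb minor; IV in F major

The scale of Eb minor (harmonic minor) is Eb F Gb Ab Bb Cb D; Bb is degree 5, and the triad built there (Bb-D-F) is major, so it is V.
The scale of F major is F G A Bb C D E; Bb is degree 4, and the triad built there (Bb-D-F) is major, so it is IV.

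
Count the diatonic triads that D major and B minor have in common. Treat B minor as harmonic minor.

Diatonic triads of D major: D (I), Em (ii), F♯m (iii), G (IV), A (V), Bm (vi), C♯dim (vii°).
Diatonic triads of B minor (harmonic minor): Bm (i), C♯dim (ii°), Daug (III+), Em (iv), F♯ (V), G (VI), A♯dim (vii°).
Matching root and quality in both lists: Em, G, Bm, C♯dim.
That gives 4 common triads.

4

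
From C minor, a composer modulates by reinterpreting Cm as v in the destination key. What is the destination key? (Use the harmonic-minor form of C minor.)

F minor

The numeral v denotes a minor triad on scale degree 5. With C on degree 5, the tonic of the new key is F.
Degree 5 carries a minor triad in natural-minor keys, so the destination is F minor.
Check: the diatonic triads of F minor (natural minor) are Fm (i), Gdim (ii°), Ab (III), Bbm (iv), Cm (v), Db (VI), Eb (VII) — Cm is indeed v.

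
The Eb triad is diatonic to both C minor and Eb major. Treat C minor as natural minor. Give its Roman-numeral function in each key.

The scale of C minor (natural minor) is C D Eb F G Ab Bb; Eb is degree 3, and the triad built there (Eb-G-Bb) is major, so it is III.
The scale of Eb major is Eb F G Ab Bb C D; Eb is degree 1, and the triad built there (Eb-G-Bb) is major, so it is I.

III in C minor; I in Eb major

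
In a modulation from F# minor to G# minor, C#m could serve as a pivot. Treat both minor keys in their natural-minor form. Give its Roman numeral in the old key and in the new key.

The scale of F# minor (natural minor) is F# G# A B C# D E; C# is degree 5, and the triad built there (C#-E-G#) is minor, so it is v.
The scale of G# minor (natural minor) is G# A# B C# D# E F#; C# is degree 4, and the triad built there (C#-E-G#) is minor, so it is iv.

v in F# minor; iv in G# minor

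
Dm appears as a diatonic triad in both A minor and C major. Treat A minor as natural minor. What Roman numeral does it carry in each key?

iv in A minor; ii in C major

The scale of A minor (natural minor) is A B C D E F G; D is degree 4, and the triad built there (D-F-A) is minor, so it is iv.
The scale of C major is C D E F G A B; D is degree 2, and the triad built there (D-F-A) is minor, so it is ii.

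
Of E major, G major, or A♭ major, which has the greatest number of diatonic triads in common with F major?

Triads of F major: F major (I), G minor (ii), A minor (iii), B♭ major (IV), C major (V), D minor (vi), E diminished (vii°).
E major shares 0: none.
G major shares 2: Am, C.
A♭ major shares 0: none.
The most common triads (2) are shared with G major.

G major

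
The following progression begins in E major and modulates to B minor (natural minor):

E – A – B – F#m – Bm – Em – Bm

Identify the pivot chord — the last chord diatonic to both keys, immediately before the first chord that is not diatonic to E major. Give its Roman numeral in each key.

F#m — ii in E major, v in B minor

Chords diatonic to E major: E, F#m, G#m, A, B, C#m, D#dim.
Reading the progression, the first chord not in that set is Bm, so the modulation leaves E major there.
The chord immediately before Bm is F#m, which is diatonic to both keys: ii in E major and v in B minor.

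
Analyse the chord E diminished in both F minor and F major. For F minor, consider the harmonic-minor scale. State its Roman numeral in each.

The scale of F minor (harmonic minor) is F G Ab Bb C Db E; E is degree 7, and the triad built there (E-G-Bb) is diminished, so it is vii°.
The scale of F major is F G A Bb C D E; E is degree 7, and the triad built there (E-G-Bb) is diminished, so it is vii°.

vii° in F minor; vii° in F major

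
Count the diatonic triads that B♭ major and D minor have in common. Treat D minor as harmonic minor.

3

Diatonic triads of B♭ major: B♭ (I), Cm (ii), Dm (iii), E♭ (IV), F (V), Gm (vi), Adim (vii°).
Diatonic triads of D minor (harmonic minor): Dm (i), Edim (ii°), Faug (III+), Gm (iv), A (V), B♭ (VI), C♯dim (vii°).
Matching root and quality in both lists: B♭, Dm, Gm.
That gives 3 common triads.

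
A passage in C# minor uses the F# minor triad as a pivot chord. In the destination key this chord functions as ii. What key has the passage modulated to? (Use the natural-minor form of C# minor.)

The numeral ii denotes a minor triad on scale degree 2. With F# on degree 2, the tonic of the new key is E.
Degree 2 carries a minor triad in major keys, so the destination is E major.
Check: the diatonic triads of E major are E (I), F#m (ii), G#m (iii), A (IV), B (V), C#m (vi), D#dim (vii°) — F# minor is indeed ii.

E major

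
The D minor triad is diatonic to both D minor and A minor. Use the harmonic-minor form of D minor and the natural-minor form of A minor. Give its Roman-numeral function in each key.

i in D minor; iv in A minor

The scale of D minor (harmonic minor) is D E F G A Bb C#; D is degree 1, and the triad built there (D-F-A) is minor, so it is i.
The scale of A minor (natural minor) is A B C D E F G; D is degree 4, and the triad built there (D-F-A) is minor, so it is iv.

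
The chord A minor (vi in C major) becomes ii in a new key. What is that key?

The numeral ii denotes a minor triad on scale degree 2. With A on degree 2, the tonic of the new key is G.
Degree 2 carries a minor triad in major keys, so the destination is G major.
Check: the diatonic triads of G major are G (I), Am (ii), Bm (iii), C (IV), D (V), Em (vi), F#dim (vii°) — A minor is indeed ii.

G major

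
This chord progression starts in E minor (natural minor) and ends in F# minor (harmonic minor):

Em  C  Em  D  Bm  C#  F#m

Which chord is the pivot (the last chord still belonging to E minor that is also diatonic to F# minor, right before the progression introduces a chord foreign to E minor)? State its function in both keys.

Chords diatonic to E minor: Em, F#dim, G, Am, Bm, C, D.
Reading the progression, the first chord not in that set is C#, so the modulation leaves E minor there.
The chord immediately before C# is Bm, which is diatonic to both keys: v in E minor and iv in F# minor.

Bm — v in E minor, iv in F# minor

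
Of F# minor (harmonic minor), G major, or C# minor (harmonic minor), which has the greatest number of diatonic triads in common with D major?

Triads of D major: D major (I), E minor (ii), F# minor (iii), G major (IV), A major (V), B minor (vi), C# diminished (vii°).
F# minor (harmonic minor) shares 3: D, F#m, Bm.
G major shares 4: D, Em, G, Bm.
C# minor (harmonic minor) shares 2: F#m, A.
The most common triads (4) are shared with G major.

G major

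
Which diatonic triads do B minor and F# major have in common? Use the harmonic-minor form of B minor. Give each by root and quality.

F#

Triads in B minor (harmonic minor): B minor (i), C# diminished (ii°), D augmented (III+), E minor (iv), F# major (V), G major (VI), A# diminished (vii°).
Triads in F# major: F# major (I), G# minor (ii), A# minor (iii), B major (IV), C# major (V), D# minor (vi), E# diminished (vii°).
Shared triads with their functions: F# major (V in B minor, I in F# major).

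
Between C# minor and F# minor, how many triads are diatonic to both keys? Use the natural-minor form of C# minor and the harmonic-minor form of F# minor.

1

Diatonic triads of C# minor (natural minor): C#m (i), D#dim (ii°), E (III), F#m (iv), G#m (v), A (VI), B (VII).
Diatonic triads of F# minor (harmonic minor): F#m (i), G#dim (ii°), Aaug (III+), Bm (iv), C# (V), D (VI), E#dim (vii°).
Matching root and quality in both lists: F#m.
That gives 1 common triad.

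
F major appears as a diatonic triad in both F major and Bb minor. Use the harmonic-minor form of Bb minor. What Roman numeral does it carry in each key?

I in F major; V in Bb minor

The scale of F major is F G A Bb C D E; F is degree 1, and the triad built there (F-A-C) is major, so it is I.
The scale of Bb minor (harmonic minor) is Bb C Db Eb F Gb A; F is degree 5, and the triad built there (F-A-C) is major, so it is V.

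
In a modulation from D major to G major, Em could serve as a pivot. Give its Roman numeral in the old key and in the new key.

The scale of D major is D E F# G A B C#; E is degree 2, and the triad built there (E-G-B) is minor, so it is ii.
The scale of G major is G A B C D E F#; E is degree 6, and the triad built there (E-G-B) is minor, so it is vi.

ii in D major; vi in G major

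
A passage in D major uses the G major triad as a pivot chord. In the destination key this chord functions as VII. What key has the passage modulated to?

The numeral VII denotes a major triad on scale degree 7. With G on degree 7, the tonic of the new key is A.
Degree 7 carries a major triad in natural-minor keys, so the destination is A minor.
Check: the diatonic triads of A minor (natural minor) are Am (i), Bdim (ii°), C (III), Dm (iv), Em (v), F (VI), G (VII) — G major is indeed VII.

A minor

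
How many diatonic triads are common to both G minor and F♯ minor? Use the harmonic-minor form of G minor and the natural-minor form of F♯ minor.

Diatonic triads of G minor (harmonic minor): Gm (i), Adim (ii°), B♭aug (III+), Cm (iv), D (V), E♭ (VI), F♯dim (vii°).
Diatonic triads of F♯ minor (natural minor): F♯m (i), G♯dim (ii°), A (III), Bm (iv), C♯m (v), D (VI), E (VII).
Matching root and quality in both lists: D.
That gives 1 common triad.

1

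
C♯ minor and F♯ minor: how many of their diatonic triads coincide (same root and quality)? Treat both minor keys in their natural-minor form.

4

Diatonic triads of C♯ minor (natural minor): C♯ minor (i), D♯ diminished (ii°), E major (III), F♯ minor (iv), G♯ minor (v), A major (VI), B major (VII).
Diatonic triads of F♯ minor (natural minor): F♯ minor (i), G♯ diminished (ii°), A major (III), B minor (iv), C♯ minor (v), D major (VI), E major (VII).
Matching root and quality in both lists: C♯ minor, E major, F♯ minor, A major.
That gives 4 common triads.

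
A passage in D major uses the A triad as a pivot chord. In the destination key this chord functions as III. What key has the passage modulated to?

F# minor

The numeral III denotes a major triad on scale degree 3. With A on degree 3, the tonic of the new key is F#.
Degree 3 carries a major triad in natural-minor keys, so the destination is F# minor.
Check: the diatonic triads of F# minor (natural minor) are F#m (i), G#dim (ii°), A (III), Bm (iv), C#m (v), D (VI), E (VII) — A is indeed III.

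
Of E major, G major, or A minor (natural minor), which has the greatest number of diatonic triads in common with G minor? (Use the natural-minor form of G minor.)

A minor

Triads of G minor (natural minor): Gm (i), Adim (ii°), B♭ (III), Cm (iv), Dm (v), E♭ (VI), F (VII).
E major shares 0: none.
G major shares 0: none.
A minor (natural minor) shares 2: Dm, F.
The most common triads (2) are shared with A minor.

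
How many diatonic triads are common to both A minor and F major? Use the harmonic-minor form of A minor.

3

Diatonic triads of A minor (harmonic minor): Am (i), Bdim (ii°), Caug (III+), Dm (iv), E (V), F (VI), G#dim (vii°).
Diatonic triads of F major: F (I), Gm (ii), Am (iii), Bb (IV), C (V), Dm (vi), Edim (vii°).
Matching root and quality in both lists: Am, Dm, F.
That gives 3 common triads.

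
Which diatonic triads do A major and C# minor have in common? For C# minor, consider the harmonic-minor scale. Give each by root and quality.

Triads in A major: A (I), Bm (ii), C#m (iii), D (IV), E (V), F#m (vi), G#dim (vii°).
Triads in C# minor (harmonic minor): C#m (i), D#dim (ii°), Eaug (III+), F#m (iv), G# (V), A (VI), B#dim (vii°).
Shared triads with their functions: A (I in A major, VI in C# minor); C#m (iii in A major, i in C# minor); F#m (vi in A major, iv in C# minor).

A, C#m, F#m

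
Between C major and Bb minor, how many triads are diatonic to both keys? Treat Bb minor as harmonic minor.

1

Diatonic triads of C major: C (I), Dm (ii), Em (iii), F (IV), G (V), Am (vi), Bdim (vii°).
Diatonic triads of Bb minor (harmonic minor): Bbm (i), Cdim (ii°), Dbaug (III+), Ebm (iv), F (V), Gb (VI), Adim (vii°).
Matching root and quality in both lists: F.
That gives 1 common triad.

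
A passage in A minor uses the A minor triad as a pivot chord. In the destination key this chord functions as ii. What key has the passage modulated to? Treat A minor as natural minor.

G major

The numeral ii denotes a minor triad on scale degree 2. With A on degree 2, the tonic of the new key is G.
Degree 2 carries a minor triad in major keys, so the destination is G major.
Check: the diatonic triads of G major are G (I), Am (ii), Bm (iii), C (IV), D (V), Em (vi), F#dim (vii°) — A minor is indeed ii.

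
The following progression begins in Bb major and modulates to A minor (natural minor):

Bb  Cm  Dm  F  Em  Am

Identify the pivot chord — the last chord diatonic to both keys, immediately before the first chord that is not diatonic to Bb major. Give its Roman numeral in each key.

F — V in Bb major, VI in A minor

Chords diatonic to Bb major: Bb, Cm, Dm, Eb, F, Gm, Adim.
Reading the progression, the first chord not in that set is Em, so the modulation leaves Bb major there.
The chord immediately before Em is F, which is diatonic to both keys: V in Bb major and VI in A minor.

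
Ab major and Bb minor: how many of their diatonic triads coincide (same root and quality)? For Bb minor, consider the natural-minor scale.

4

Diatonic triads of Ab major: Ab (I), Bbm (ii), Cm (iii), Db (IV), Eb (V), Fm (vi), Gdim (vii°).
Diatonic triads of Bb minor (natural minor): Bbm (i), Cdim (ii°), Db (III), Ebm (iv), Fm (v), Gb (VI), Ab (VII).
Matching root and quality in both lists: Ab, Bbm, Db, Fm.
That gives 4 common triads.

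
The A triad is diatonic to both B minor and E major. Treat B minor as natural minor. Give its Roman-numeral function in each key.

The scale of B minor (natural minor) is B C# D E F# G A; A is degree 7, and the triad built there (A-C#-E) is major, so it is VII.
The scale of E major is E F# G# A B C# D#; A is degree 4, and the triad built there (A-C#-E) is major, so it is IV.

VII in B minor; IV in E major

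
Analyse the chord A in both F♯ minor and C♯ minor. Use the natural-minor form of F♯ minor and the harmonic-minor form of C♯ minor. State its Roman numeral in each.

The scale of F♯ minor (natural minor) is F♯ G♯ A B C♯ D E; A is degree 3, and the triad built there (A-C♯-E) is major, so it is III.
The scale of C♯ minor (harmonic minor) is C♯ D♯ E F♯ G♯ A B♯; A is degree 6, and the triad built there (A-C♯-E) is major, so it is VI.

III in F♯ minor; VI in C♯ minor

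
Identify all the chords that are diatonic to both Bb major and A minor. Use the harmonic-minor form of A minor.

Triads in Bb major: Bb (I), Cm (ii), Dm (iii), Eb (IV), F (V), Gm (vi), Adim (vii°).
Triads in A minor (harmonic minor): Am (i), Bdim (ii°), Caug (III+), Dm (iv), E (V), F (VI), G#dim (vii°).
Shared triads with their functions: Dm (iii in Bb major, iv in A minor); F (V in Bb major, VI in A minor).

Dm, F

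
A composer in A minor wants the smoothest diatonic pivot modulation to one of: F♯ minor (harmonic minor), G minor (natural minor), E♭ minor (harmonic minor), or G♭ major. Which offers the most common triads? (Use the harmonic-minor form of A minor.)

Triads of A minor (harmonic minor): Am (i), Bdim (ii°), Caug (III+), Dm (iv), E (V), F (VI), G♯dim (vii°).
F♯ minor (harmonic minor) shares 1: G♯dim.
G minor (natural minor) shares 2: Dm, F.
E♭ minor (harmonic minor) shares 0: none.
G♭ major shares 0: none.
The most common triads (2) are shared with G minor.

G minor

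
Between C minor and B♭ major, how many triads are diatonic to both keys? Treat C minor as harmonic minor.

Diatonic triads of C minor (harmonic minor): Cm (i), Ddim (ii°), E♭aug (III+), Fm (iv), G (V), A♭ (VI), Bdim (vii°).
Diatonic triads of B♭ major: B♭ (I), Cm (ii), Dm (iii), E♭ (IV), F (V), Gm (vi), Adim (vii°).
Matching root and quality in both lists: Cm.
That gives 1 common triad.

1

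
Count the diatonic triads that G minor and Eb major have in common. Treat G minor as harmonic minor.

Diatonic triads of G minor (harmonic minor): Gm (i), Adim (ii°), Bbaug (III+), Cm (iv), D (V), Eb (VI), F#dim (vii°).
Diatonic triads of Eb major: Eb (I), Fm (ii), Gm (iii), Ab (IV), Bb (V), Cm (vi), Ddim (vii°).
Matching root and quality in both lists: Gm, Cm, Eb.
That gives 3 common triads.

3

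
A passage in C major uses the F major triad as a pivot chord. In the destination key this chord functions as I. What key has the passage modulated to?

F major

The numeral I denotes a major triad on scale degree 1. With F on degree 1, the tonic of the new key is F.
Degree 1 carries a major triad in major keys, so the destination is F major.
Check: the diatonic triads of F major are F (I), Gm (ii), Am (iii), Bb (IV), C (V), Dm (vi), Edim (vii°) — F major is indeed I.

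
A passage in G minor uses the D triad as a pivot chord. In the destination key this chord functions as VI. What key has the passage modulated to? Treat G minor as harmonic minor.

F♯ minor

The numeral VI denotes a major triad on scale degree 6. With D on degree 6, the tonic of the new key is F♯.
Degree 6 carries a major triad in minor keys, so the destination is F♯ minor.
Check: the diatonic triads of F♯ minor (natural minor) are F♯m (i), G♯dim (ii°), A (III), Bm (iv), C♯m (v), D (VI), E (VII) — D is indeed VI.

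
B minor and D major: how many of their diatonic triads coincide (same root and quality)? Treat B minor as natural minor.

Diatonic triads of B minor (natural minor): Bm (i), C♯dim (ii°), D (III), Em (iv), F♯m (v), G (VI), A (VII).
Diatonic triads of D major: D (I), Em (ii), F♯m (iii), G (IV), A (V), Bm (vi), C♯dim (vii°).
Matching root and quality in both lists: Bm, C♯dim, D, Em, F♯m, G, A.
That gives 7 common triads.

7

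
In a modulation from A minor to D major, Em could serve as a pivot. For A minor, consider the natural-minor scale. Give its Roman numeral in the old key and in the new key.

The scale of A minor (natural minor) is A B C D E F G; E is degree 5, and the triad built there (E-G-B) is minor, so it is v.
The scale of D major is D E F# G A B C#; E is degree 2, and the triad built there (E-G-B) is minor, so it is ii.

v in A minor; ii in D major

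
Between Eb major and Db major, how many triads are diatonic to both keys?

2

Diatonic triads of Eb major: Eb (I), Fm (ii), Gm (iii), Ab (IV), Bb (V), Cm (vi), Ddim (vii°).
Diatonic triads of Db major: Db (I), Ebm (ii), Fm (iii), Gb (IV), Ab (V), Bbm (vi), Cdim (vii°).
Matching root and quality in both lists: Fm, Ab.
That gives 2 common triads.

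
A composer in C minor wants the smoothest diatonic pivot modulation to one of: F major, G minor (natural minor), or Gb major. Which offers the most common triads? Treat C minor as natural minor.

G minor

Triads of C minor (natural minor): C minor (i), D diminished (ii°), Eb major (III), F minor (iv), G minor (v), Ab major (VI), Bb major (VII).
F major shares 2: Gm, Bb.
G minor (natural minor) shares 4: Cm, Eb, Gm, Bb.
Gb major shares 0: none.
The most common triads (4) are shared with G minor.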